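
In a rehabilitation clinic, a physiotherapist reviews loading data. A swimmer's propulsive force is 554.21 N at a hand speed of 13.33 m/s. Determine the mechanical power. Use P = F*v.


P = F * v
P = 554.21 * 13.33
P = 7387.6193 W

7387.6193 W


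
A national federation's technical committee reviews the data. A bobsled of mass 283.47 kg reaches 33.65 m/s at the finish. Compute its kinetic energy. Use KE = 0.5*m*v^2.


KE = 0.5 * m * v^2
KE = 0.5 * 283.47 * 33.65^2
KE = 0.5 * 283.47 * 1132.3225 = 160489.7295 J

160489.7295 J


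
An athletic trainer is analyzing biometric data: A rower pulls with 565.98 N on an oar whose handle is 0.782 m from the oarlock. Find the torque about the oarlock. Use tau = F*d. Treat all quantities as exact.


tau = F * d
tau = 565.98 * 0.782
tau = 442.5964 N*m

442.5964 N*m


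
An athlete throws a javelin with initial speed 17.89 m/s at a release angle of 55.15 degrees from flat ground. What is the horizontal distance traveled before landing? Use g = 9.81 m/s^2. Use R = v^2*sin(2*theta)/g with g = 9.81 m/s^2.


R = v^2 * sin(2*theta) / g
Convert angle to radians: theta = 55.15 deg = 0.9625 rad
sin(2*theta) = sin(1.9251) = 0.9379
R = 17.89^2 * 0.9379 / 9.81
R = 320.0521 * 0.9379 / 9.81 = 30.5987 m

30.5987 m


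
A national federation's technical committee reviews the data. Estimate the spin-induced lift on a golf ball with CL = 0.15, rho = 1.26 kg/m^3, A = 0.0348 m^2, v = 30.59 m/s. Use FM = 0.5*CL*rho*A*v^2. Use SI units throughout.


FM = 0.5 * CL * rho * A * v^2
FM = 0.5 * 0.15 * 1.26 * 0.0348 * 30.59^2
v^2 = 935.7481
FM = 0.5 * 0.15 * 1.26 * 0.0348 * 935.7481 = 3.0773 N

3.0773 N


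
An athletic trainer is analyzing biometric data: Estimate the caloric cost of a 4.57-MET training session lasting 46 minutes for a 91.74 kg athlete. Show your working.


kcal = MET * mass * time_hr
Convert time: 46 min = 0.7667 hr
kcal = 4.57 * 91.74 * 0.7667
kcal = 321.4264 kcal

321.4264 kcal


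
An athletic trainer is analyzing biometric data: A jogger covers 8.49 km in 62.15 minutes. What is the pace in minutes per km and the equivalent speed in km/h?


Pace = time / distance = 62.15 min / 8.49 km = 7.3204 min/km
Speed = distance / time_in_hours = 8.49 / 1.0358 hr
Speed = 8.1963 km/h

7.3204 min/km, 8.1963 km/h


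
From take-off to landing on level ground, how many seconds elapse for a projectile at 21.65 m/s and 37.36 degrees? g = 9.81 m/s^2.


T = 2*v*sin(theta)/g
sin(theta) = sin(37.36 deg) = 0.6068
T = 2*21.65*0.6068 / 9.81
T = 26.2754 / 9.81 = 2.6784 s

2.6784 s


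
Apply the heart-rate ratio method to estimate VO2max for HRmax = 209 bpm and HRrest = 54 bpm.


VO2max = 15.3 * HRmax / HRrest
VO2max = 15.3 * 209 / 54
VO2max = 3197.7 / 54 = 59.2167 mL/kg/min

59.2167 mL/kg/min


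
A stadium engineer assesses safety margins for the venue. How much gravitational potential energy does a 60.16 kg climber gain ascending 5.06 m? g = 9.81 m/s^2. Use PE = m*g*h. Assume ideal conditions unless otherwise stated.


PE = m * g * h
PE = 60.16 * 9.81 * 5.06
PE = 590.1696 * 5.06 = 2986.2582 J

2986.2582 J


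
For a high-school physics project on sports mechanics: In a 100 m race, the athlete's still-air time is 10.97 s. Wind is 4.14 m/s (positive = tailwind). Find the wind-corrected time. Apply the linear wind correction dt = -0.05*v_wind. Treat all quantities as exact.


dt = -0.05 * v_wind = -0.05 * 4.14 = -0.207 s
t_corrected = t_still + dt = 10.97 + (-0.207)
t_corrected = 10.763 s

10.763 s


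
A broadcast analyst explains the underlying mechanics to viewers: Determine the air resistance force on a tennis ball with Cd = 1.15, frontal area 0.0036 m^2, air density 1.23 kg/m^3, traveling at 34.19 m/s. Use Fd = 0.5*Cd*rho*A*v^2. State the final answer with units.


Fd = 0.5 * Cd * rho * A * v^2
Fd = 0.5 * 1.15 * 1.23 * 0.0036 * 34.19^2
v^2 = 1168.9561
Fd = 0.5 * 1.15 * 1.23 * 0.0036 * 1168.9561 = 2.9763 N

2.9763 N


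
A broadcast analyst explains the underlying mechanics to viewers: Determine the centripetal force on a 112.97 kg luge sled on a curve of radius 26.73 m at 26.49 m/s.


Fc = m * v^2 / r
v^2 = 26.49^2 = 701.7201
Fc = 112.97 * 701.7201 / 26.73
Fc = 79273.3197 / 26.73 = 2965.7059 N

2965.7059 N


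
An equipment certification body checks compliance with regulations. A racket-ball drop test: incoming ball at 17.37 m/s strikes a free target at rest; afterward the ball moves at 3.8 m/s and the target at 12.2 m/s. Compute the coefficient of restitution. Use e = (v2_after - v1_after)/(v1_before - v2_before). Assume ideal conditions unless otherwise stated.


e = (v2_after - v1_after) / (v1_before - v2_before)
Numerator = 12.2 - 3.8 = 8.4
Denominator = 17.37 - 0 = 17.37
e = 8.4 / 17.37 = 0.4836

0.4836


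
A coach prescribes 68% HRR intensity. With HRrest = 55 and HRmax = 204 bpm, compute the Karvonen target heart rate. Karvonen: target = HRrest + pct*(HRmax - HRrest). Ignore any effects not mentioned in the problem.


Target = HRrest + pct*(HRmax - HRrest)
Heart rate reserve = HRmax - HRrest = 204 - 55 = 149 bpm
Fraction = 68% = 0.68
Target = 55 + 0.68 * 149
Target = 55 + 101.32 = 156.32 bpm

156.32 bpm


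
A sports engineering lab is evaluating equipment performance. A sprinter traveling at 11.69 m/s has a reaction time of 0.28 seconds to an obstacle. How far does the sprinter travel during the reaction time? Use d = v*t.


d = v * t
d = 11.69 * 0.28
d = 3.2732 m

3.2732 m


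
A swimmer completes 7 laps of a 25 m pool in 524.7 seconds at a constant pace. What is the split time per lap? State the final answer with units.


Split time = total_time / n_laps = 524.7 / 7
Split time = 74.9571 s per lap

74.9571 s


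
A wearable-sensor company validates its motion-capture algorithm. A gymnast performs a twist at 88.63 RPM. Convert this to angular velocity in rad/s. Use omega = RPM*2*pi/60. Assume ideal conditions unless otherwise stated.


omega = RPM * 2 * pi / 60
omega = 88.63 * 2 * 3.14159 / 60
omega = 556.8787 / 60 = 9.2813 rad/s

9.2813 rad/s


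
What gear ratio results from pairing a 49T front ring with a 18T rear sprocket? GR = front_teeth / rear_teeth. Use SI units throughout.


GR = front_teeth / rear_teeth
GR = 49 / 18
GR = 2.7222

2.7222


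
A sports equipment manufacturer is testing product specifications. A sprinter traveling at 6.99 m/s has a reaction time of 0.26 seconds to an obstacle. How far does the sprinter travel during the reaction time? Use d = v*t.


d = v * t
d = 6.99 * 0.26
d = 1.8174 m

1.8174 m


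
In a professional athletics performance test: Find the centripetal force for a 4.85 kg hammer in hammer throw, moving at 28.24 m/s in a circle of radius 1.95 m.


Fc = m * v^2 / r
v^2 = 28.24^2 = 797.4976
Fc = 4.85 * 797.4976 / 1.95
Fc = 3867.8634 / 1.95 = 1983.5197 N

1983.5197 N


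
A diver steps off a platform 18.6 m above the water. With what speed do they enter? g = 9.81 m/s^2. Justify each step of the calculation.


v = sqrt(2 * g * h)
v = sqrt(2 * 9.81 * 18.6)
v = sqrt(364.932) = 19.1032 m/s

19.1032 m/s


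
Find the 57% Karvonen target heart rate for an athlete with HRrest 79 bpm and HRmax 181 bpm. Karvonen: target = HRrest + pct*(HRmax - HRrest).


Target = HRrest + pct*(HRmax - HRrest)
Heart rate reserve = HRmax - HRrest = 181 - 79 = 102 bpm
Fraction = 57% = 0.57
Target = 79 + 0.57 * 102
Target = 79 + 58.14 = 137.14 bpm

137.14 bpm


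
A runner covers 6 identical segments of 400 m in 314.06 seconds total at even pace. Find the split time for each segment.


Split time = total_time / n_laps = 314.06 / 6
Split time = 52.3433 s per lap

52.3433 s


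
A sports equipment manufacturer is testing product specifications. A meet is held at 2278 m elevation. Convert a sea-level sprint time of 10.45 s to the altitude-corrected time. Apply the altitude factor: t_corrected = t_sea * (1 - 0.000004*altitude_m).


Correction factor = 1 - 0.000004 * 2278 = 0.990888
t_corrected = t_sea * factor = 10.45 * 0.990888
t_corrected = 10.3548 s

10.3548 s


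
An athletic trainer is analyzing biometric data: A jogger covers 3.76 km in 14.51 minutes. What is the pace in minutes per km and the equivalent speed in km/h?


Pace = time / distance = 14.51 min / 3.76 km = 3.859 min/km
Speed = distance / time_in_hours = 3.76 / 0.2418 hr
Speed = 15.5479 km/h

3.859 min/km, 15.5479 km/h


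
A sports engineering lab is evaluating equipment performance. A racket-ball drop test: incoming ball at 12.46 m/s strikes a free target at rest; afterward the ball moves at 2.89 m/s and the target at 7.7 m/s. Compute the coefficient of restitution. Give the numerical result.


e = (v2_after - v1_after) / (v1_before - v2_before)
Numerator = 7.7 - 2.89 = 4.81
Denominator = 12.46 - 0 = 12.46
e = 4.81 / 12.46 = 0.386

0.386


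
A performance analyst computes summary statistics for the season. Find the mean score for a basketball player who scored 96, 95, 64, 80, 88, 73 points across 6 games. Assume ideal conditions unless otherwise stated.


Average = sum / n
Sum = 496
Average = 496 / 6 = 82.6667

82.6667


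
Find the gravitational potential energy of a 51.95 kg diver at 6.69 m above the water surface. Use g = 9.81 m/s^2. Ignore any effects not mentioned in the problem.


PE = m * g * h
PE = 51.95 * 9.81 * 6.69
PE = 509.6295 * 6.69 = 3409.4214 J

3409.4214 J


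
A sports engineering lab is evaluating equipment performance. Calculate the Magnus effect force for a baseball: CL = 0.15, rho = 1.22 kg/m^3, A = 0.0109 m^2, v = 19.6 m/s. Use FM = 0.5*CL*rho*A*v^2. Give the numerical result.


FM = 0.5 * CL * rho * A * v^2
FM = 0.5 * 0.15 * 1.22 * 0.0109 * 19.6^2
v^2 = 384.16
FM = 0.5 * 0.15 * 1.22 * 0.0109 * 384.16 = 0.3831 N

0.3831 N


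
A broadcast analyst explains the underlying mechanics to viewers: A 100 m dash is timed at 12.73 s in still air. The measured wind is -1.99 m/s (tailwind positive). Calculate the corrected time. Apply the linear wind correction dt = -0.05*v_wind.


dt = -0.05 * v_wind = -0.05 * -1.99 = 0.0995 s
t_corrected = t_still + dt = 12.73 + (0.0995)
t_corrected = 12.8295 s

12.8295 s


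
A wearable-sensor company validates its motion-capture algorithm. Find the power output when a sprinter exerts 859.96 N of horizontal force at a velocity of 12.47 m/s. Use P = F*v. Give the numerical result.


P = F * v
P = 859.96 * 12.47
P = 10723.7012 W

10723.7012 W


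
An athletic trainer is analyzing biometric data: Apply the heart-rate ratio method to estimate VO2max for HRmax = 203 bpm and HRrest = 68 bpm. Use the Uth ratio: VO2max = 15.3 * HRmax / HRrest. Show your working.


VO2max = 15.3 * HRmax / HRrest
VO2max = 15.3 * 203 / 68
VO2max = 3105.9 / 68 = 45.675 mL/kg/min

45.675 mL/kg/min


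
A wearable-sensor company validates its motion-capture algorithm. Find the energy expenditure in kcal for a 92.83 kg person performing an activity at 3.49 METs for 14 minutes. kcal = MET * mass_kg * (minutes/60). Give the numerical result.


kcal = MET * mass * time_hr
Convert time: 14 min = 0.2333 hr
kcal = 3.49 * 92.83 * 0.2333
kcal = 75.5946 kcal

75.5946 kcal


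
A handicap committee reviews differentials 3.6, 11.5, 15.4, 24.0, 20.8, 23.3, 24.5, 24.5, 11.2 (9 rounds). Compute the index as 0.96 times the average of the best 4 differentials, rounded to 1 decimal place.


All differentials: 3.6, 11.5, 15.4, 24.0, 20.8, 23.3, 24.5, 24.5, 11.2
Sorted: 3.6, 11.2, 11.5, 15.4, 20.8, 23.3, 24.0, 24.5, 24.5
Best 4: 3.6, 11.2, 11.5, 15.4
Average of best = 41.7 / 4 = 10.425
Raw index = 10.425 * 0.96 = 10.008
Handicap index = round(10.008, 1) = 10.0

10.0


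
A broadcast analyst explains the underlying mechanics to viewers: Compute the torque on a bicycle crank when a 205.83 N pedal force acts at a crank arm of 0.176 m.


tau = F * d
tau = 205.83 * 0.176
tau = 36.2261 N*m

36.2261 N*m


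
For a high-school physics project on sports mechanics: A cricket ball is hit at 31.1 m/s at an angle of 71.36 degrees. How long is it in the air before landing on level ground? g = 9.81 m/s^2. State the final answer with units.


T = 2*v*sin(theta)/g
sin(theta) = sin(71.36 deg) = 0.9475
T = 2*31.1*0.9475 / 9.81
T = 58.9373 / 9.81 = 6.0079 s

6.0079 s


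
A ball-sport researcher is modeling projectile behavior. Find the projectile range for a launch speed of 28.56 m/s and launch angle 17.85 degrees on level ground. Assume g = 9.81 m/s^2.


R = v^2 * sin(2*theta) / g
Convert angle to radians: theta = 17.85 deg = 0.3115 rad
sin(2*theta) = sin(0.6231) = 0.5835
R = 28.56^2 * 0.5835 / 9.81
R = 815.6736 * 0.5835 / 9.81 = 48.5198 m

48.5198 m


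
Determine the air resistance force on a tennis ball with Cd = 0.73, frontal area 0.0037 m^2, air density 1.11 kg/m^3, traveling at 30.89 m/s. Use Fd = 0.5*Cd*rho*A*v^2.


Fd = 0.5 * Cd * rho * A * v^2
Fd = 0.5 * 0.73 * 1.11 * 0.0037 * 30.89^2
v^2 = 954.1921
Fd = 0.5 * 0.73 * 1.11 * 0.0037 * 954.1921 = 1.4304 N

1.4304 N


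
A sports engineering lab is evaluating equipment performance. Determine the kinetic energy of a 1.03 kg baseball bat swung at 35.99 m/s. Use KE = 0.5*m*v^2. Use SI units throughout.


KE = 0.5 * m * v^2
KE = 0.5 * 1.03 * 35.99^2
KE = 0.5 * 1.03 * 1295.2801 = 667.0693 J

667.0693 J


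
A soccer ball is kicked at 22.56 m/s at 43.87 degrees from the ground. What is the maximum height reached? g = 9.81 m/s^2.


H = (v*sin(theta))^2 / (2*g)
vy = v*sin(theta) = 22.56 * sin(43.87 deg) = 15.6346 m/s
H = vy^2 / (2*g) = 244.4417 / (2*9.81)
H = 244.4417 / 19.62 = 12.4588 m

12.4588 m


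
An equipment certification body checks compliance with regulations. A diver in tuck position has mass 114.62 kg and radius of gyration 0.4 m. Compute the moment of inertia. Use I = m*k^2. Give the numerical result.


I = m * k^2
I = 114.62 * 0.4^2
I = 114.62 * 0.16 = 18.3392 kg*m^2

18.3392 kg*m^2


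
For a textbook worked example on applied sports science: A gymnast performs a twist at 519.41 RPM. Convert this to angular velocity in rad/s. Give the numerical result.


omega = RPM * 2 * pi / 60
omega = 519.41 * 2 * 3.14159 / 60
omega = 3263.5493 / 60 = 54.3925 rad/s

54.3925 rad/s


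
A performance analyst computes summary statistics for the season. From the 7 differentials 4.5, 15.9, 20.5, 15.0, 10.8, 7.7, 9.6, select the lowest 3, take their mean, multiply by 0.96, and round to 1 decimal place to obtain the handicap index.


All differentials: 4.5, 15.9, 20.5, 15.0, 10.8, 7.7, 9.6
Sorted: 4.5, 7.7, 9.6, 10.8, 15.0, 15.9, 20.5
Best 3: 4.5, 7.7, 9.6
Average of best = 21.8 / 3 = 7.2667
Raw index = 7.2667 * 0.96 = 6.976
Handicap index = round(6.976, 1) = 7.0

7.0


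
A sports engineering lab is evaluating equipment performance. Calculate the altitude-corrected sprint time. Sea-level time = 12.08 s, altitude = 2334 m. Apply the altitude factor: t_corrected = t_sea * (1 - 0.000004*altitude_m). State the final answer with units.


Correction factor = 1 - 0.000004 * 2334 = 0.990664
t_corrected = t_sea * factor = 12.08 * 0.990664
t_corrected = 11.9672 s

11.9672 s


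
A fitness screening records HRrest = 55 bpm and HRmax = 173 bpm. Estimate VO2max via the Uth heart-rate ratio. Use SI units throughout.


VO2max = 15.3 * HRmax / HRrest
VO2max = 15.3 * 173 / 55
VO2max = 2646.9 / 55 = 48.1255 mL/kg/min

48.1255 mL/kg/min


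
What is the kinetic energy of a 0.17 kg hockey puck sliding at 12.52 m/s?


KE = 0.5 * m * v^2
KE = 0.5 * 0.17 * 12.52^2
KE = 0.5 * 0.17 * 156.7504 = 13.3238 J

13.3238 J


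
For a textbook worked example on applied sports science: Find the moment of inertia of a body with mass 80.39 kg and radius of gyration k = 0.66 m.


I = m * k^2
I = 80.39 * 0.66^2
I = 80.39 * 0.4356 = 35.0179 kg*m^2

35.0179 kg*m^2


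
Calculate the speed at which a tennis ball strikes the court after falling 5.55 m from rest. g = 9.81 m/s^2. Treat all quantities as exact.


v = sqrt(2 * g * h)
v = sqrt(2 * 9.81 * 5.55)
v = sqrt(108.891) = 10.4351 m/s

10.4351 m/s


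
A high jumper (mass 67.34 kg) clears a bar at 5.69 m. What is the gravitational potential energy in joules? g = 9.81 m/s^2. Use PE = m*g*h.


PE = m * g * h
PE = 67.34 * 9.81 * 5.69
PE = 660.6054 * 5.69 = 3758.8447 J

3758.8447 J


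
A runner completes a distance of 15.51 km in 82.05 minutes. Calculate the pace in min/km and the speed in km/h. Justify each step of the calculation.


Pace = time / distance = 82.05 min / 15.51 km = 5.2901 min/km
Speed = distance / time_in_hours = 15.51 / 1.3675 hr
Speed = 11.3419 km/h

5.2901 min/km, 11.3419 km/h


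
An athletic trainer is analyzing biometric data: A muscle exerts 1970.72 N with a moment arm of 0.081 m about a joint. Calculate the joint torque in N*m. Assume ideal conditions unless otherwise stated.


tau = F * d
tau = 1970.72 * 0.081
tau = 159.6283 N*m

159.6283 N*m


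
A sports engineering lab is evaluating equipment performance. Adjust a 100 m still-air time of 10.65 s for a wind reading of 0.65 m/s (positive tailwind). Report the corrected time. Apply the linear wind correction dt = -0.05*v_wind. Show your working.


dt = -0.05 * v_wind = -0.05 * 0.65 = -0.0325 s
t_corrected = t_still + dt = 10.65 + (-0.0325)
t_corrected = 10.6175 s

10.6175 s


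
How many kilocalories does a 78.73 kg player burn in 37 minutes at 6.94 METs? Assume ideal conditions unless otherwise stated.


kcal = MET * mass * time_hr
Convert time: 37 min = 0.6167 hr
kcal = 6.94 * 78.73 * 0.6167
kcal = 336.9382 kcal

336.9382 kcal


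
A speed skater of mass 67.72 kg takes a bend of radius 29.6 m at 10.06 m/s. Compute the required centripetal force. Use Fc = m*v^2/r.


Fc = m * v^2 / r
v^2 = 10.06^2 = 101.2036
Fc = 67.72 * 101.2036 / 29.6
Fc = 6853.5078 / 29.6 = 231.5374 N

231.5374 N


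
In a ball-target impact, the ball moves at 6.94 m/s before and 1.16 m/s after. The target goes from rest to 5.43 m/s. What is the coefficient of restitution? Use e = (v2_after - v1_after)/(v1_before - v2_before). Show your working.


e = (v2_after - v1_after) / (v1_before - v2_before)
Numerator = 5.43 - 1.16 = 4.27
Denominator = 6.94 - 0 = 6.94
e = 4.27 / 6.94 = 0.6153

0.6153


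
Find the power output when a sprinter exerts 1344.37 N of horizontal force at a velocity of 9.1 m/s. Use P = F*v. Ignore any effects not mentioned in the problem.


P = F * v
P = 1344.37 * 9.1
P = 12233.767 W

12233.767 W


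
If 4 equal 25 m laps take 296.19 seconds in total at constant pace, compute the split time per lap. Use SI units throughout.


Split time = total_time / n_laps = 296.19 / 4
Split time = 74.0475 s per lap

74.0475 s


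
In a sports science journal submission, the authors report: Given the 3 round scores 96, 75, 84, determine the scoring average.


Average = sum / n
Sum = 255
Average = 255 / 3 = 85

85


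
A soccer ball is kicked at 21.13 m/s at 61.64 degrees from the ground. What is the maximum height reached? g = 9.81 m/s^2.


H = (v*sin(theta))^2 / (2*g)
vy = v*sin(theta) = 21.13 * sin(61.64 deg) = 18.594 m/s
H = vy^2 / (2*g) = 345.7363 / (2*9.81)
H = 345.7363 / 19.62 = 17.6216 m

17.6216 m


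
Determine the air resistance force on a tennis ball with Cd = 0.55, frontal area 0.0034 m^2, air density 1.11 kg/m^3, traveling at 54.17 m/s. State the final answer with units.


Fd = 0.5 * Cd * rho * A * v^2
Fd = 0.5 * 0.55 * 1.11 * 0.0034 * 54.17^2
v^2 = 2934.3889
Fd = 0.5 * 0.55 * 1.11 * 0.0034 * 2934.3889 = 3.0455 N

3.0455 N


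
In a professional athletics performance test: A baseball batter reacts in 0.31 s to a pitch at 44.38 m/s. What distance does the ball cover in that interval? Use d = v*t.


d = v * t
d = 44.38 * 0.31
d = 13.7578 m

13.7578 m


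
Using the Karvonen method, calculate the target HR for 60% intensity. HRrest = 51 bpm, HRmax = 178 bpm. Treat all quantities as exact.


Target = HRrest + pct*(HRmax - HRrest)
Heart rate reserve = HRmax - HRrest = 178 - 51 = 127 bpm
Fraction = 60% = 0.6
Target = 51 + 0.6 * 127
Target = 51 + 76.2 = 127.2 bpm

127.2 bpm


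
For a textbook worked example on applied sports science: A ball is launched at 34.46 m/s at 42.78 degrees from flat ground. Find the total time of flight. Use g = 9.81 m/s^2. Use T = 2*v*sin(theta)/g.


T = 2*v*sin(theta)/g
sin(theta) = sin(42.78 deg) = 0.6792
T = 2*34.46*0.6792 / 9.81
T = 46.8094 / 9.81 = 4.7716 s

4.7716 s


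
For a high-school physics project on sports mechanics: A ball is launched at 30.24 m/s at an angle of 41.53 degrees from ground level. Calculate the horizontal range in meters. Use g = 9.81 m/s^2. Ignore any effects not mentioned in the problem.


R = v^2 * sin(2*theta) / g
Convert angle to radians: theta = 41.53 deg = 0.7248 rad
sin(2*theta) = sin(1.4497) = 0.9927
R = 30.24^2 * 0.9927 / 9.81
R = 914.4576 * 0.9927 / 9.81 = 92.5339 m

92.5339 m


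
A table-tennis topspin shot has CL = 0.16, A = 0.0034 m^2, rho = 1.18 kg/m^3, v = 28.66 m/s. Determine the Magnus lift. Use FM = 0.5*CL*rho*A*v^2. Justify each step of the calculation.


FM = 0.5 * CL * rho * A * v^2
FM = 0.5 * 0.16 * 1.18 * 0.0034 * 28.66^2
v^2 = 821.3956
FM = 0.5 * 0.16 * 1.18 * 0.0034 * 821.3956 = 0.2636 N

0.2636 N


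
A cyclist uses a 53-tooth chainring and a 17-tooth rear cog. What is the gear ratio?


GR = front_teeth / rear_teeth
GR = 53 / 17
GR = 3.1176

3.1176


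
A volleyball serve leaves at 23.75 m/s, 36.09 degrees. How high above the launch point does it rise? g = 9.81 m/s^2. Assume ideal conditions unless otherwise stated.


H = (v*sin(theta))^2 / (2*g)
vy = v*sin(theta) = 23.75 * sin(36.09 deg) = 13.9901 m/s
H = vy^2 / (2*g) = 195.7219 / (2*9.81)
H = 195.7219 / 19.62 = 9.9756 m

9.9756 m


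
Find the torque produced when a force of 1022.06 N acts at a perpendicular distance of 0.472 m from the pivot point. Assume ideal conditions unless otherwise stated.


tau = F * d
tau = 1022.06 * 0.472
tau = 482.4123 N*m

482.4123 N*m


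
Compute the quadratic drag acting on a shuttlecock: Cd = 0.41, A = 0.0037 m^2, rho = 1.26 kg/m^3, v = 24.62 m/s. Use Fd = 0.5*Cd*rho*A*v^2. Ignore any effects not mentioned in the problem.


Fd = 0.5 * Cd * rho * A * v^2
Fd = 0.5 * 0.41 * 1.26 * 0.0037 * 24.62^2
v^2 = 606.1444
Fd = 0.5 * 0.41 * 1.26 * 0.0037 * 606.1444 = 0.5793 N

0.5793 N


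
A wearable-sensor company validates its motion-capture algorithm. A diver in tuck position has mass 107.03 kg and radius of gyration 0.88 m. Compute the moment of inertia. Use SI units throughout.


I = m * k^2
I = 107.03 * 0.88^2
I = 107.03 * 0.7744 = 82.884 kg*m^2

82.884 kg*m^2


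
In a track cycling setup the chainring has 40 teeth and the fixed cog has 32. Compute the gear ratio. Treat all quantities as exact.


GR = front_teeth / rear_teeth
GR = 40 / 32
GR = 1.25

1.25


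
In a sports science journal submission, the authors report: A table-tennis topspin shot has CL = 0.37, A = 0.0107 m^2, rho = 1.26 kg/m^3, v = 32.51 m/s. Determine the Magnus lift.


FM = 0.5 * CL * rho * A * v^2
FM = 0.5 * 0.37 * 1.26 * 0.0107 * 32.51^2
v^2 = 1056.9001
FM = 0.5 * 0.37 * 1.26 * 0.0107 * 1056.9001 = 2.6361 N

2.6361 N


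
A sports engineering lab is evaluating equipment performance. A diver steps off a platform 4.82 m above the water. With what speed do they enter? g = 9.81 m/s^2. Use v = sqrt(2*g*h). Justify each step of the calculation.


v = sqrt(2 * g * h)
v = sqrt(2 * 9.81 * 4.82)
v = sqrt(94.5684) = 9.7246 m/s

9.7246 m/s


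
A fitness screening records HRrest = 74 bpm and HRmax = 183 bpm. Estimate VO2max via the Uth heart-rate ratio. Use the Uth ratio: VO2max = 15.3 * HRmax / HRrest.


VO2max = 15.3 * HRmax / HRrest
VO2max = 15.3 * 183 / 74
VO2max = 2799.9 / 74 = 37.8365 mL/kg/min

37.8365 mL/kg/min


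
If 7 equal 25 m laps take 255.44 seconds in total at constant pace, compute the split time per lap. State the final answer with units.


Split time = total_time / n_laps = 255.44 / 7
Split time = 36.4914 s per lap

36.4914 s


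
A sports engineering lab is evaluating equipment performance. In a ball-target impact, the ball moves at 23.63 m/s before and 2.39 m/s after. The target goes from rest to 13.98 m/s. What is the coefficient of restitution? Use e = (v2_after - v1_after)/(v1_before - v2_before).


e = (v2_after - v1_after) / (v1_before - v2_before)
Numerator = 13.98 - 2.39 = 11.59
Denominator = 23.63 - 0 = 23.63
e = 11.59 / 23.63 = 0.4905

0.4905


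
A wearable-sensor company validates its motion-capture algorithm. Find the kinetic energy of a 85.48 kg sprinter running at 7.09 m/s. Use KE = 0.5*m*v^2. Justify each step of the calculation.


KE = 0.5 * m * v^2
KE = 0.5 * 85.48 * 7.09^2
KE = 0.5 * 85.48 * 50.2681 = 2148.4586 J

2148.4586 J


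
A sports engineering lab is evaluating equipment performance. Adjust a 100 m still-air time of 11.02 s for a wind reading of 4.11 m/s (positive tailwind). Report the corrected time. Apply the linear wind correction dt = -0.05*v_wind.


dt = -0.05 * v_wind = -0.05 * 4.11 = -0.2055 s
t_corrected = t_still + dt = 11.02 + (-0.2055)
t_corrected = 10.8145 s

10.8145 s


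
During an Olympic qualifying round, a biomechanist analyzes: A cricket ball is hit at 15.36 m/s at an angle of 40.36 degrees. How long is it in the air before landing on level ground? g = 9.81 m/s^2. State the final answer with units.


T = 2*v*sin(theta)/g
sin(theta) = sin(40.36 deg) = 0.6476
T = 2*15.36*0.6476 / 9.81
T = 19.8939 / 9.81 = 2.0279 s

2.0279 s


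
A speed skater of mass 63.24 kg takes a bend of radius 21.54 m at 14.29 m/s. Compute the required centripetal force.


Fc = m * v^2 / r
v^2 = 14.29^2 = 204.2041
Fc = 63.24 * 204.2041 / 21.54
Fc = 12913.8673 / 21.54 = 599.5296 N

599.5296 N


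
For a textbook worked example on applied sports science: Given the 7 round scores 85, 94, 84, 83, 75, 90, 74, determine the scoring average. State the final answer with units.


Average = sum / n
Sum = 585
Average = 585 / 7 = 83.5714

83.5714


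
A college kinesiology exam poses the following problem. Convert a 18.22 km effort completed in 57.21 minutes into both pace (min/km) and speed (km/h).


Pace = time / distance = 57.21 min / 18.22 km = 3.14 min/km
Speed = distance / time_in_hours = 18.22 / 0.9535 hr
Speed = 19.1085 km/h

3.14 min/km, 19.1085 km/h


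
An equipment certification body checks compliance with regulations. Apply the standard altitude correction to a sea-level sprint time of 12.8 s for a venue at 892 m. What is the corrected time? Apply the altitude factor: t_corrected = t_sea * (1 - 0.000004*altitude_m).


Correction factor = 1 - 0.000004 * 892 = 0.996432
t_corrected = t_sea * factor = 12.8 * 0.996432
t_corrected = 12.7543 s

12.7543 s


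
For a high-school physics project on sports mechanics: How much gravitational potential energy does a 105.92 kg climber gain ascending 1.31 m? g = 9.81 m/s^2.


PE = m * g * h
PE = 105.92 * 9.81 * 1.31
PE = 1039.0752 * 1.31 = 1361.1885 J

1361.1885 J


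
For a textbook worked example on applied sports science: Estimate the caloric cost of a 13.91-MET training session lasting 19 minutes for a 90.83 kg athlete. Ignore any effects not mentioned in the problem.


kcal = MET * mass * time_hr
Convert time: 19 min = 0.3167 hr
kcal = 13.91 * 90.83 * 0.3167
kcal = 400.091 kcal

400.091 kcal


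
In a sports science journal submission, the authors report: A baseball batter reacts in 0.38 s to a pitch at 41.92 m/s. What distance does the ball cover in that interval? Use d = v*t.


d = v * t
d = 41.92 * 0.38
d = 15.9296 m

15.9296 m


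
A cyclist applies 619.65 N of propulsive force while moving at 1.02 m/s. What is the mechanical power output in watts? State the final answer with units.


P = F * v
P = 619.65 * 1.02
P = 632.043 W

632.043 W


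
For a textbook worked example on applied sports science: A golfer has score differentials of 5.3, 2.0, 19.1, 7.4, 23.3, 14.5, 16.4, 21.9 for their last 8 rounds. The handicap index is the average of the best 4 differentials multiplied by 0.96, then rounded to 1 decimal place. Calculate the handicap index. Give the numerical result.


All differentials: 5.3, 2.0, 19.1, 7.4, 23.3, 14.5, 16.4, 21.9
Sorted: 2.0, 5.3, 7.4, 14.5, 16.4, 19.1, 21.9, 23.3
Best 4: 2.0, 5.3, 7.4, 14.5
Average of best = 29.2 / 4 = 7.3
Raw index = 7.3 * 0.96 = 7.008
Handicap index = round(7.008, 1) = 7.0

7.0


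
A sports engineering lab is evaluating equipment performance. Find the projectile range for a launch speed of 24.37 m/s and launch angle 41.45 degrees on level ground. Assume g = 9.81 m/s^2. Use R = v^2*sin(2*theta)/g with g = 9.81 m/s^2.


R = v^2 * sin(2*theta) / g
Convert angle to radians: theta = 41.45 deg = 0.7234 rad
sin(2*theta) = sin(1.4469) = 0.9923
R = 24.37^2 * 0.9923 / 9.81
R = 593.8969 * 0.9923 / 9.81 = 60.0757 m

60.0757 m


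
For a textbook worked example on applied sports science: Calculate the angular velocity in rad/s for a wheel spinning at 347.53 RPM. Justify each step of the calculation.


omega = RPM * 2 * pi / 60
omega = 347.53 * 2 * 3.14159 / 60
omega = 2183.5954 / 60 = 36.3933 rad/s

36.3933 rad/s


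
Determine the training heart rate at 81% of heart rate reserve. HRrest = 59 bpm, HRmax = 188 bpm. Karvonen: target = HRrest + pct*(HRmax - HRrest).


Target = HRrest + pct*(HRmax - HRrest)
Heart rate reserve = HRmax - HRrest = 188 - 59 = 129 bpm
Fraction = 81% = 0.81
Target = 59 + 0.81 * 129
Target = 59 + 104.49 = 163.49 bpm

163.49 bpm


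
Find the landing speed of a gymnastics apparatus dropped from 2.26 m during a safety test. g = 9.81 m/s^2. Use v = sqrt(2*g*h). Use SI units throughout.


v = sqrt(2 * g * h)
v = sqrt(2 * 9.81 * 2.26)
v = sqrt(44.3412) = 6.6589 m/s

6.6589 m/s


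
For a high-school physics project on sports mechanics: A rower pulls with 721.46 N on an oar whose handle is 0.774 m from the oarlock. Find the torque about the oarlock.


tau = F * d
tau = 721.46 * 0.774
tau = 558.41 N*m

558.41 N*m


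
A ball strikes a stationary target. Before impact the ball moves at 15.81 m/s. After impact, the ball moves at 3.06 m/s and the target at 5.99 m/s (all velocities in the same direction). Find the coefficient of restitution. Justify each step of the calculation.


e = (v2_after - v1_after) / (v1_before - v2_before)
Numerator = 5.99 - 3.06 = 2.93
Denominator = 15.81 - 0 = 15.81
e = 2.93 / 15.81 = 0.1853

0.1853


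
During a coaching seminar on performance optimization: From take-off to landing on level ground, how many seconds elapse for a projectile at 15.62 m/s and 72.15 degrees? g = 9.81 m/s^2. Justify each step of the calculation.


T = 2*v*sin(theta)/g
sin(theta) = sin(72.15 deg) = 0.9519
T = 2*15.62*0.9519 / 9.81
T = 29.7362 / 9.81 = 3.0312 s

3.0312 s


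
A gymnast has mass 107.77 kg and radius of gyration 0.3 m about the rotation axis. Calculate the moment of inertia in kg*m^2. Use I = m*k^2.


I = m * k^2
I = 107.77 * 0.3^2
I = 107.77 * 0.09 = 9.6993 kg*m^2

9.6993 kg*m^2


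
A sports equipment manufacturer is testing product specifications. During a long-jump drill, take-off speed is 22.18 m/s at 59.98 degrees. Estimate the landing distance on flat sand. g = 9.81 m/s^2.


R = v^2 * sin(2*theta) / g
Convert angle to radians: theta = 59.98 deg = 1.0468 rad
sin(2*theta) = sin(2.0937) = 0.8664
R = 22.18^2 * 0.8664 / 9.81
R = 491.9524 * 0.8664 / 9.81 = 43.447 m

43.447 m


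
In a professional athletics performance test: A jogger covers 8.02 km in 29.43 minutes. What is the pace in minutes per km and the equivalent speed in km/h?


Pace = time / distance = 29.43 min / 8.02 km = 3.6696 min/km
Speed = distance / time_in_hours = 8.02 / 0.4905 hr
Speed = 16.3507 km/h

3.6696 min/km, 16.3507 km/h


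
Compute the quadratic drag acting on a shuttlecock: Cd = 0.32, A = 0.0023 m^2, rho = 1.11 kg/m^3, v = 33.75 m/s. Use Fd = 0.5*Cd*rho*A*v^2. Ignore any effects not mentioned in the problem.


Fd = 0.5 * Cd * rho * A * v^2
Fd = 0.5 * 0.32 * 1.11 * 0.0023 * 33.75^2
v^2 = 1139.0625
Fd = 0.5 * 0.32 * 1.11 * 0.0023 * 1139.0625 = 0.4653 N

0.4653 N


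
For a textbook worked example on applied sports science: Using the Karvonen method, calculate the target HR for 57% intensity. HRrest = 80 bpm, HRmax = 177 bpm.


Target = HRrest + pct*(HRmax - HRrest)
Heart rate reserve = HRmax - HRrest = 177 - 80 = 97 bpm
Fraction = 57% = 0.57
Target = 80 + 0.57 * 97
Target = 80 + 55.29 = 135.29 bpm

135.29 bpm


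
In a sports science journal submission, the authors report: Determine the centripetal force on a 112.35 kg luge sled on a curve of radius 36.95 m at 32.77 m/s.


Fc = m * v^2 / r
v^2 = 32.77^2 = 1073.8729
Fc = 112.35 * 1073.8729 / 36.95
Fc = 120649.6203 / 36.95 = 3265.213 N

3265.213 N


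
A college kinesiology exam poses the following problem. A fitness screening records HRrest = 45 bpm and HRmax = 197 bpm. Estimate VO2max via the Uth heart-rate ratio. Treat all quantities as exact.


VO2max = 15.3 * HRmax / HRrest
VO2max = 15.3 * 197 / 45
VO2max = 3014.1 / 45 = 66.98 mL/kg/min

66.98 mL/kg/min


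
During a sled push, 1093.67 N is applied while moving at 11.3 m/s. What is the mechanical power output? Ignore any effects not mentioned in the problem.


P = F * v
P = 1093.67 * 11.3
P = 12358.471 W

12358.471 W


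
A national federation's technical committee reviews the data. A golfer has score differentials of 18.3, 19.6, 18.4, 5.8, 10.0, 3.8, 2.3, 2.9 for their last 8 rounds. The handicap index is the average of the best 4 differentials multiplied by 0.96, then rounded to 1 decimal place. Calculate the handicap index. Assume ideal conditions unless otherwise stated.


All differentials: 18.3, 19.6, 18.4, 5.8, 10.0, 3.8, 2.3, 2.9
Sorted: 2.3, 2.9, 3.8, 5.8, 10.0, 18.3, 18.4, 19.6
Best 4: 2.3, 2.9, 3.8, 5.8
Average of best = 14.8 / 4 = 3.7
Raw index = 3.7 * 0.96 = 3.552
Handicap index = round(3.552, 1) = 3.6

3.6


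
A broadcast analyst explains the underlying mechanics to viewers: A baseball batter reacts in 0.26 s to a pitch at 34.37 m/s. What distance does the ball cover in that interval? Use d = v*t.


d = v * t
d = 34.37 * 0.26
d = 8.9362 m

8.9362 m


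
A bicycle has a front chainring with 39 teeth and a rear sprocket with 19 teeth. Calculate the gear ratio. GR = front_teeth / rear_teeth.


GR = front_teeth / rear_teeth
GR = 39 / 19
GR = 2.0526

2.0526


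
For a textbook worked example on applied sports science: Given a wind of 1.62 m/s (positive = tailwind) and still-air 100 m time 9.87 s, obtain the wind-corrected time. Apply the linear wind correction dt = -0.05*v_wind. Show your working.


dt = -0.05 * v_wind = -0.05 * 1.62 = -0.081 s
t_corrected = t_still + dt = 9.87 + (-0.081)
t_corrected = 9.789 s

9.789 s


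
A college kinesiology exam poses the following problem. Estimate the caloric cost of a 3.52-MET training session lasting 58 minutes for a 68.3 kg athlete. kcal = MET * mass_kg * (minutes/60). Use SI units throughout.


kcal = MET * mass * time_hr
Convert time: 58 min = 0.9667 hr
kcal = 3.52 * 68.3 * 0.9667
kcal = 232.4021 kcal

232.4021 kcal


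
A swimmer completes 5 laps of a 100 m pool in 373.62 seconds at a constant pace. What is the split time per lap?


Split time = total_time / n_laps = 373.62 / 5
Split time = 74.724 s per lap

74.724 s


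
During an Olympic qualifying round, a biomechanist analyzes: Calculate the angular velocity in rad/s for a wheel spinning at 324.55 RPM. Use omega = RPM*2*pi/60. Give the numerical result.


omega = RPM * 2 * pi / 60
omega = 324.55 * 2 * 3.14159 / 60
omega = 2039.2078 / 60 = 33.9868 rad/s

33.9868 rad/s


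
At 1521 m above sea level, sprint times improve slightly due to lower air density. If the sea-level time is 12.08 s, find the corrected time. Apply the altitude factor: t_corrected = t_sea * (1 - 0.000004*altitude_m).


Correction factor = 1 - 0.000004 * 1521 = 0.993916
t_corrected = t_sea * factor = 12.08 * 0.993916
t_corrected = 12.0065 s

12.0065 s


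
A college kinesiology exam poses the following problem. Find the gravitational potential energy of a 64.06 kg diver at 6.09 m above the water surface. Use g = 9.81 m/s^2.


PE = m * g * h
PE = 64.06 * 9.81 * 6.09
PE = 628.4286 * 6.09 = 3827.1302 J

3827.1302 J


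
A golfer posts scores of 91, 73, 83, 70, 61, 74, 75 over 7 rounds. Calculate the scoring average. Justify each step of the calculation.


Average = sum / n
Sum = 527
Average = 527 / 7 = 75.2857

75.2857


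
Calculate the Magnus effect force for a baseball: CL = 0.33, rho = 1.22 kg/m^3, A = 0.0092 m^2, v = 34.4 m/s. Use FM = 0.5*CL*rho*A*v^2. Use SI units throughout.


FM = 0.5 * CL * rho * A * v^2
FM = 0.5 * 0.33 * 1.22 * 0.0092 * 34.4^2
v^2 = 1183.36
FM = 0.5 * 0.33 * 1.22 * 0.0092 * 1183.36 = 2.1915 N

2.1915 N


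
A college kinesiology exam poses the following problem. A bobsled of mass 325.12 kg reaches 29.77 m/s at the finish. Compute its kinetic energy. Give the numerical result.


KE = 0.5 * m * v^2
KE = 0.5 * 325.12 * 29.77^2
KE = 0.5 * 325.12 * 886.2529 = 144069.2714 J

144069.2714 J


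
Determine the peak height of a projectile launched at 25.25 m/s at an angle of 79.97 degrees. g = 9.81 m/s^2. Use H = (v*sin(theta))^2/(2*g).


H = (v*sin(theta))^2 / (2*g)
vy = v*sin(theta) = 25.25 * sin(79.97 deg) = 24.8641 m/s
H = vy^2 / (2*g) = 618.2233 / (2*9.81)
H = 618.2233 / 19.62 = 31.5099 m

31.5099 m


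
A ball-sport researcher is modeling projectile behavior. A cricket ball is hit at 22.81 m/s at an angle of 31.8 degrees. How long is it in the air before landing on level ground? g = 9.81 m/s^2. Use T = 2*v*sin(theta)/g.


T = 2*v*sin(theta)/g
sin(theta) = sin(31.8 deg) = 0.527
T = 2*22.81*0.527 / 9.81
T = 24.0397 / 9.81 = 2.4505 s

2.4505 s


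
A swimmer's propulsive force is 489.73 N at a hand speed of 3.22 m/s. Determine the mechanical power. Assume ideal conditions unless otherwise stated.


P = F * v
P = 489.73 * 3.22
P = 1576.9306 W

1576.9306 W


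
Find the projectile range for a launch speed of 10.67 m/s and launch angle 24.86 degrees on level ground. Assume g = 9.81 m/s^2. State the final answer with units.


R = v^2 * sin(2*theta) / g
Convert angle to radians: theta = 24.86 deg = 0.4339 rad
sin(2*theta) = sin(0.8678) = 0.7629
R = 10.67^2 * 0.7629 / 9.81
R = 113.8489 * 0.7629 / 9.81 = 8.8537 m

8.8537 m


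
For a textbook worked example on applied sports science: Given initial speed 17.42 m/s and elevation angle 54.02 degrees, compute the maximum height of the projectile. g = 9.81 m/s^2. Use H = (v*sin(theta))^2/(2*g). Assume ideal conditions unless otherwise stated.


H = (v*sin(theta))^2 / (2*g)
vy = v*sin(theta) = 17.42 * sin(54.02 deg) = 14.0966 m/s
H = vy^2 / (2*g) = 198.7155 / (2*9.81)
H = 198.7155 / 19.62 = 10.1282 m

10.1282 m


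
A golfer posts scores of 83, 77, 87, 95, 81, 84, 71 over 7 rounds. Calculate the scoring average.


Average = sum / n
Sum = 578
Average = 578 / 7 = 82.5714

82.5714


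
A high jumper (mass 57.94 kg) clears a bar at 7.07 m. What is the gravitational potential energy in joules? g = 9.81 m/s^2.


PE = m * g * h
PE = 57.94 * 9.81 * 7.07
PE = 568.3914 * 7.07 = 4018.5272 J

4018.5272 J


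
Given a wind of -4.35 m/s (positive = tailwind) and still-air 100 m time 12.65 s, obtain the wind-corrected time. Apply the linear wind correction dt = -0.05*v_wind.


dt = -0.05 * v_wind = -0.05 * -4.35 = 0.2175 s
t_corrected = t_still + dt = 12.65 + (0.2175)
t_corrected = 12.8675 s

12.8675 s


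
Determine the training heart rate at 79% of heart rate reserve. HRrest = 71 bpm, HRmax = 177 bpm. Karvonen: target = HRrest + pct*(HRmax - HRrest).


Target = HRrest + pct*(HRmax - HRrest)
Heart rate reserve = HRmax - HRrest = 177 - 71 = 106 bpm
Fraction = 79% = 0.79
Target = 71 + 0.79 * 106
Target = 71 + 83.74 = 154.74 bpm

154.74 bpm


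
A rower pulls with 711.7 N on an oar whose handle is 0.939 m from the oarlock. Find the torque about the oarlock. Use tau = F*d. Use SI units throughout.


tau = F * d
tau = 711.7 * 0.939
tau = 668.2863 N*m

668.2863 N*m
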